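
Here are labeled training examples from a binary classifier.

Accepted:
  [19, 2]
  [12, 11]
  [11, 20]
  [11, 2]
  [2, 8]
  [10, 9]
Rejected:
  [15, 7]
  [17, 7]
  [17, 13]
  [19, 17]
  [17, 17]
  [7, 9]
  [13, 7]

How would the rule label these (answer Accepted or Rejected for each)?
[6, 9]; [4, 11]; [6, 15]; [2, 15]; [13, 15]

Accepted, Accepted, Accepted, Accepted, Rejected

Looking at the examples, the only property every 'Accepted' case has and every 'Rejected' case lacks is: product is even.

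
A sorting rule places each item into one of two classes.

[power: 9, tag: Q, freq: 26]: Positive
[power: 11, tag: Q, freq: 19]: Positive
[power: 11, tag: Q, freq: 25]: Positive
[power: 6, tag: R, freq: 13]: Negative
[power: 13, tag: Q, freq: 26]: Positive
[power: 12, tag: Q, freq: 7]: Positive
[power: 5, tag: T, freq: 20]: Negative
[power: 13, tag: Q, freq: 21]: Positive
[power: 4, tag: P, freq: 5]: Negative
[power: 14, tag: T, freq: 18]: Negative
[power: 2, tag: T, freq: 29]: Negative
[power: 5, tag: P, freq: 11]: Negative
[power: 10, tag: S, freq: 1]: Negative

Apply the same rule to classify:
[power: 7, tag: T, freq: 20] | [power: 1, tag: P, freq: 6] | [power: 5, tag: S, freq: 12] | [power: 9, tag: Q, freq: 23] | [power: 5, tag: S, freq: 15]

Negative, Negative, Negative, Positive, Negative

A rule that fits every label: tag is Q — true of each 'Positive' example, false of each 'Negative' one.
[power: 7, tag: T, freq: 20]: tag is T, does not satisfy this → Negative.
[power: 1, tag: P, freq: 6]: tag is P, does not satisfy this → Negative.
[power: 5, tag: S, freq: 12]: tag is S, does not satisfy this → Negative.
[power: 9, tag: Q, freq: 23]: tag is Q, satisfies this → Positive.
[power: 5, tag: S, freq: 15]: tag is S, does not satisfy this → Negative.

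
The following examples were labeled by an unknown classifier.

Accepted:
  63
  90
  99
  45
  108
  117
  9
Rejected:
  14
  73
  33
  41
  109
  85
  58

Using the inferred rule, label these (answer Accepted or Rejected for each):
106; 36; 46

Rejected, Accepted, Rejected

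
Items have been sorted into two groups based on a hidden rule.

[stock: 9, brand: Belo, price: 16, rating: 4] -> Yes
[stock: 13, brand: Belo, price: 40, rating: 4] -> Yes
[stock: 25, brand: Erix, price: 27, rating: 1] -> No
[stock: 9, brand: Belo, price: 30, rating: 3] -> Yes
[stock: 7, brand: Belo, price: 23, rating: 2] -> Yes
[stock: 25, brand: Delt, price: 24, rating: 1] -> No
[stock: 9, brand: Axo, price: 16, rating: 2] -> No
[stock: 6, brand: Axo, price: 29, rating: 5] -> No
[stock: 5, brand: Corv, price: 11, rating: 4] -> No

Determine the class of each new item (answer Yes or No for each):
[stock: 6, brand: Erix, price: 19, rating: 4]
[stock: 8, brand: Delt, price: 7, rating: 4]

The classifier is using: brand is Belo.
No: [stock: 6, brand: Erix, price: 19, rating: 4], since brand is Erix.
No: [stock: 8, brand: Delt, price: 7, rating: 4], since brand is Delt.

No, No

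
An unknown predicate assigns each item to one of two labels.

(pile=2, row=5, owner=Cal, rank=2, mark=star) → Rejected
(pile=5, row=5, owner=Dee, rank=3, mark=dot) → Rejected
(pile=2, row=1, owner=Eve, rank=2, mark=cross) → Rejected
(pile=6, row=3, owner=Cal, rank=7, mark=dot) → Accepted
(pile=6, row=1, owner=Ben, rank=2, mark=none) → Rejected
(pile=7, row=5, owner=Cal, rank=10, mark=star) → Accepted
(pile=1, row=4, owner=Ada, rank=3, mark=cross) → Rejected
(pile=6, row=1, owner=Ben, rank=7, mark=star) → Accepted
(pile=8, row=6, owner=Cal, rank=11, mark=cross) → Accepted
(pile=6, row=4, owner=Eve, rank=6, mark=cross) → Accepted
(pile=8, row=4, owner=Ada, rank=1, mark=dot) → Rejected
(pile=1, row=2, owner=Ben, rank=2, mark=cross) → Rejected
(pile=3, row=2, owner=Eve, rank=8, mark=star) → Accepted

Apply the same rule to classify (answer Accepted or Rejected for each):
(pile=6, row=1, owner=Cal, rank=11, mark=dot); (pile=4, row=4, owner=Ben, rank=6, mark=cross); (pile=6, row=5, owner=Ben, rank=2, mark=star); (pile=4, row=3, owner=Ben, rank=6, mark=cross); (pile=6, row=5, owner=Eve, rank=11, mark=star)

All 'Accepted' examples share one property — rank ≥ 6 — and every 'Rejected' example lacks it.
Accepted: (pile=6, row=1, owner=Cal, rank=11, mark=dot), since rank = 11. Accepted: (pile=4, row=4, owner=Ben, rank=6, mark=cross), since rank = 6. Rejected: (pile=6, row=5, owner=Ben, rank=2, mark=star), since rank = 2. Accepted: (pile=4, row=3, owner=Ben, rank=6, mark=cross), since rank = 6. Accepted: (pile=6, row=5, owner=Eve, rank=11, mark=star), since rank = 11.

Accepted, Accepted, Rejected, Accepted, Accepted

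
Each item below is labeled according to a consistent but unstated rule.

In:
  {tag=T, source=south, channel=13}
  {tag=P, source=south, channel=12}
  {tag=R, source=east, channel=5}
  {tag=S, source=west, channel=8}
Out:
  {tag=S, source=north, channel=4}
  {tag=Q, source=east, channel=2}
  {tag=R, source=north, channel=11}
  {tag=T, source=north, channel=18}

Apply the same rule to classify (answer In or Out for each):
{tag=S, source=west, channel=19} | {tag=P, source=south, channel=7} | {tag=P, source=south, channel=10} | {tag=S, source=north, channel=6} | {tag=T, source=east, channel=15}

In, In, In, Out, In

A rule that fits every label: source is not north AND channel ≥ 4 — true of each 'In' example, false of each 'Out' one.
{tag=S, source=west, channel=19}: In (source is west, channel = 19). {tag=P, source=south, channel=7}: In (source is south, channel = 7). {tag=P, source=south, channel=10}: In (source is south, channel = 10). {tag=S, source=north, channel=6}: Out (source is north, channel = 6). {tag=T, source=east, channel=15}: In (source is east, channel = 15).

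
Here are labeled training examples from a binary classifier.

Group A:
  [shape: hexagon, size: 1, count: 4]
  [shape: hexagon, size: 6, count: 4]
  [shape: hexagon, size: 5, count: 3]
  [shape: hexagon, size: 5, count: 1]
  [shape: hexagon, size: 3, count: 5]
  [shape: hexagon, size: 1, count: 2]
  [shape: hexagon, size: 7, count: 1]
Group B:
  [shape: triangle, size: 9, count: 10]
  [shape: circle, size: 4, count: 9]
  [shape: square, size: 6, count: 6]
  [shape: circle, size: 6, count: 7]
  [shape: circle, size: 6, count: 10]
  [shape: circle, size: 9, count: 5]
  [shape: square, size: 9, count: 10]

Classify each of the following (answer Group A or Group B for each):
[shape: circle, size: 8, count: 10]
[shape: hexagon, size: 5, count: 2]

The pattern is that an item is 'Group A' exactly when: shape is hexagon.
[shape: circle, size: 8, count: 10]: shape is circle — lacks this property, so Group B. [shape: hexagon, size: 5, count: 2]: shape is hexagon — satisfies this, so Group A.

Group B, Group A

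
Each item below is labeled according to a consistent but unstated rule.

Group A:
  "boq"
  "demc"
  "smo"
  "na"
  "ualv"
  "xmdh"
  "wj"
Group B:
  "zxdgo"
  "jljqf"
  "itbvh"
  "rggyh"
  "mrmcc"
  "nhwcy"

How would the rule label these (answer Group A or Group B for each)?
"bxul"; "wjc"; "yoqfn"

One predicate separates the groups cleanly: length ≤ 4.
"bxul": length 4, qualifies → Group A. "wjc": length 3, qualifies → Group A. "yoqfn": length 5, does not fit → Group B.

Group A, Group A, Group B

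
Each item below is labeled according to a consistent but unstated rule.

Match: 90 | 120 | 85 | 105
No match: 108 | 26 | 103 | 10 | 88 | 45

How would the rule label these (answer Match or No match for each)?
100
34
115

'Match' ⟺ multiple of 5 AND at least 85.
100 → 100 = 5·20, 100 ≥ 85 → Match.
34 → 34 = 5·6 + 4, 34 < 85 → No match.
115 → 115 = 5·23, 115 ≥ 85 → Match.

Match, No match, Match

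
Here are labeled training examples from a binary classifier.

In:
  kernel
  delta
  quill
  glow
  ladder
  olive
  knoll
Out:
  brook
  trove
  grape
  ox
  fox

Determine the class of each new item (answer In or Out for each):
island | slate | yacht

Looking at the examples, the only property every 'In' case has and every 'Out' case lacks is: contains 'l'.
island: has 'l', meets the rule → In.
slate: has 'l', meets the rule → In.
yacht: no 'l', fails the rule → Out.

In, In, Out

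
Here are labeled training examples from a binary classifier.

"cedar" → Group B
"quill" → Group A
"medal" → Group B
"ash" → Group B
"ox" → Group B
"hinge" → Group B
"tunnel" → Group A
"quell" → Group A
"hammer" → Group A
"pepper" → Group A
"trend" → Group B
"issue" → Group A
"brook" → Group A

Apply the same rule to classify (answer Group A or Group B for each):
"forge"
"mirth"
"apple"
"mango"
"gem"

Group B, Group B, Group A, Group B, Group B

All 'Group A' examples share one property — has a double letter — and every 'Group B' example lacks it.
"forge": Group B (no doubled letter).
"mirth": Group B (no doubled letter).
"apple": Group A ('pp' doubled).
"mango": Group B (no doubled letter).
"gem": Group B (no doubled letter).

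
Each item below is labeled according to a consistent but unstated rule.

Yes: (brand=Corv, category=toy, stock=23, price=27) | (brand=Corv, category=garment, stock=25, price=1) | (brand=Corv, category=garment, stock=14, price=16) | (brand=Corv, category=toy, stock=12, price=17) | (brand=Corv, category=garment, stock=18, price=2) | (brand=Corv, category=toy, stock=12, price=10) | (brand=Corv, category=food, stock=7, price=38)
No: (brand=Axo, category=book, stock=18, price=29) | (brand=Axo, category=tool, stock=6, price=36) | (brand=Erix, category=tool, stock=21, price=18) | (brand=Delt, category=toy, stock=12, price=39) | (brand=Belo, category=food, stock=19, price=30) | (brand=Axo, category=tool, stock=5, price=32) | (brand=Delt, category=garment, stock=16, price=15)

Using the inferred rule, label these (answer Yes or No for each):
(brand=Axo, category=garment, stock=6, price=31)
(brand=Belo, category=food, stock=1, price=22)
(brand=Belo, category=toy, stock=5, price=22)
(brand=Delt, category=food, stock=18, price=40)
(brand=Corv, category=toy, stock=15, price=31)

'Yes' ⟺ brand is Corv.
(brand=Axo, category=garment, stock=6, price=31) — brand is Axo, hence No.
(brand=Belo, category=food, stock=1, price=22) — brand is Belo, hence No.
(brand=Belo, category=toy, stock=5, price=22) — brand is Belo, hence No.
(brand=Delt, category=food, stock=18, price=40) — brand is Delt, hence No.
(brand=Corv, category=toy, stock=15, price=31) — brand is Corv, hence Yes.

No, No, No, No, Yes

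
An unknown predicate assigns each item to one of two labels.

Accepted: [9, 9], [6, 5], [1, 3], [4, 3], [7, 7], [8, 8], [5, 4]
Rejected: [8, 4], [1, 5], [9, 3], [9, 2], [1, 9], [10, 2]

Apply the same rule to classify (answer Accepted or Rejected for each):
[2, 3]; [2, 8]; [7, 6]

Accepted, Rejected, Accepted

Every 'Accepted' example satisfies: |first − second| ≤ 2. None of the 'Rejected' examples do.
[2, 3]: |2−3| = 1, meets the rule → Accepted.
[2, 8]: |2−8| = 6, does not satisfy this → Rejected.
[7, 6]: |7−6| = 1, meets the rule → Accepted.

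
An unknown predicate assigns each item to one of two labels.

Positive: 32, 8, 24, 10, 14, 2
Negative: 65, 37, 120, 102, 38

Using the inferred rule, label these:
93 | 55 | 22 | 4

Negative, Negative, Positive, Positive

Every 'Positive' example satisfies: at most 32. None of the 'Negative' examples do.
93: 93 > 32, fails this test → Negative. 55: 55 > 32, fails this test → Negative. 22: 22 ≤ 32, fits → Positive. 4: 4 ≤ 32, fits → Positive.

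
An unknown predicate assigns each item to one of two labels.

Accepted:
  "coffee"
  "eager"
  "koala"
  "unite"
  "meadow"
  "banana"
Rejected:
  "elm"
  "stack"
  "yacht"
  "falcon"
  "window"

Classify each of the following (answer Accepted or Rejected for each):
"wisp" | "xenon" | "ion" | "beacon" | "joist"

'Accepted' ⟺ has ≥ 3 vowels.
"wisp": 1 vowel — fails this test, so Rejected. "xenon": 2 vowels — fails this test, so Rejected. "ion": 2 vowels — fails this test, so Rejected. "beacon": 3 vowels — meets the rule, so Accepted. "joist": 2 vowels — fails this test, so Rejected.

Rejected, Rejected, Rejected, Accepted, Rejected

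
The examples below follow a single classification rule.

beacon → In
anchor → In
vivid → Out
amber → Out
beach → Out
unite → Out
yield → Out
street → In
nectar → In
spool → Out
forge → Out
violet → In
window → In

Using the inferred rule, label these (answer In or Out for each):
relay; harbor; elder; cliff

Out, In, Out, Out

The rule appears to be: even length.
relay: length 5, does not pass → Out.
harbor: length 6, has this property → In.
elder: length 5, does not pass → Out.
cliff: length 5, does not pass → Out.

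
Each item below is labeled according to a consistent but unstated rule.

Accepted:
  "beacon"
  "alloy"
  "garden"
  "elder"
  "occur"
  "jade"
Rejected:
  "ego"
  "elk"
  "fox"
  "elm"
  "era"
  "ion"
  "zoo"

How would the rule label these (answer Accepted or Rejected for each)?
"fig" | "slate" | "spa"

Rejected, Accepted, Rejected

'Accepted' ⟺ length ≥ 4.
"fig": length 3, does not fit → Rejected.
"slate": length 5, satisfies this → Accepted.
"spa": length 3, does not fit → Rejected.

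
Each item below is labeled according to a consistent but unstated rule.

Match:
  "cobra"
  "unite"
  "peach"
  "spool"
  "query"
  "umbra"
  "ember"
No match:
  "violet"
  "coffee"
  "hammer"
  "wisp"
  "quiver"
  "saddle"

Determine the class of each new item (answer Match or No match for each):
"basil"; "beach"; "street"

The rule appears to be: odd length.
Match: "basil", since length 5. Match: "beach", since length 5. No match: "street", since length 6.

Match, Match, No match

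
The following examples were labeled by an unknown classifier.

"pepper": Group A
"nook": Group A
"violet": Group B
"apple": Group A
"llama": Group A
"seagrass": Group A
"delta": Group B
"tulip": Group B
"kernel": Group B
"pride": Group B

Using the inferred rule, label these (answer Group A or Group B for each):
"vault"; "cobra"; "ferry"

Group B, Group B, Group A

The rule appears to be: has a double letter.
Group B: "vault", since no doubled letter. Group B: "cobra", since no doubled letter. Group A: "ferry", since 'rr' doubled.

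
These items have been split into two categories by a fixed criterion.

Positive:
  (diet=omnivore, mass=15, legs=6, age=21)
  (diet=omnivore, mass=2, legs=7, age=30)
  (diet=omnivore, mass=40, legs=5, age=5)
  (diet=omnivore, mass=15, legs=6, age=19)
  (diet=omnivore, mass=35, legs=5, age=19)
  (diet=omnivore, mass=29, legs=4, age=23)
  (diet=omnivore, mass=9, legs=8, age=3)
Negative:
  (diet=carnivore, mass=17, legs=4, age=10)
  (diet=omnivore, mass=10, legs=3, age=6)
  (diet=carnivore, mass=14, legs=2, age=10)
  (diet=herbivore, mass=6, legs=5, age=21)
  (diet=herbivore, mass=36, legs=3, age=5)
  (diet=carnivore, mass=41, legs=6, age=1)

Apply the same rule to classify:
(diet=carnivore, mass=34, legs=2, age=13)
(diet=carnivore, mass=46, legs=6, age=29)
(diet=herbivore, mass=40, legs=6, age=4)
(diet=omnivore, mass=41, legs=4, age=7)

A rule that fits every label: diet is omnivore AND legs ≥ 4 — true of each 'Positive' example, false of each 'Negative' one.
Negative: (diet=carnivore, mass=34, legs=2, age=13), since diet is carnivore, legs = 2.
Negative: (diet=carnivore, mass=46, legs=6, age=29), since diet is carnivore, legs = 6.
Negative: (diet=herbivore, mass=40, legs=6, age=4), since diet is herbivore, legs = 6.
Positive: (diet=omnivore, mass=41, legs=4, age=7), since diet is omnivore, legs = 4.

Negative, Negative, Negative, Positive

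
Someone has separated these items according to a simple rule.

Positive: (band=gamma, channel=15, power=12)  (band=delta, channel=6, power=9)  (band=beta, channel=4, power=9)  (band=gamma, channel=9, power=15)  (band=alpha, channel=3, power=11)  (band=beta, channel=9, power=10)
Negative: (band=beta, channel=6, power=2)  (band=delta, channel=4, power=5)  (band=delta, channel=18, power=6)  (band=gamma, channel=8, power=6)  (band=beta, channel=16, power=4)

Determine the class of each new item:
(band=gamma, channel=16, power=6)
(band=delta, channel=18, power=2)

Negative, Negative

The rule appears to be: power ≥ 9.
(band=gamma, channel=16, power=6): Negative (power = 6).
(band=delta, channel=18, power=2): Negative (power = 2).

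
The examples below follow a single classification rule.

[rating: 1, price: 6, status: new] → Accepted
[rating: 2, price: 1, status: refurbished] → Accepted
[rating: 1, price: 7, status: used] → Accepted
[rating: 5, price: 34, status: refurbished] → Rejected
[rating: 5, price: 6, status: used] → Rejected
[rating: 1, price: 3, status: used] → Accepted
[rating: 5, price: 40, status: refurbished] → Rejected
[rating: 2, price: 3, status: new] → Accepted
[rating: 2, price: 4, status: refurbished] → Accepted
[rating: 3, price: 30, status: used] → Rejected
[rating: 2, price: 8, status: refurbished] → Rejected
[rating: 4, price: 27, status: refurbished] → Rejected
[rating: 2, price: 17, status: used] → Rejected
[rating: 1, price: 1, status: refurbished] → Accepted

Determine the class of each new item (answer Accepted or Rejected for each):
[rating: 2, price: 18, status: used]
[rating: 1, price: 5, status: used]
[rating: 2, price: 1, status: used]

Rejected, Accepted, Accepted

Rule: price ≤ 7 AND rating ≤ 2. This holds for each 'Accepted' example and fails for each 'Rejected' one.
[rating: 2, price: 18, status: used] — price = 18, rating = 2, hence Rejected. [rating: 1, price: 5, status: used] — price = 5, rating = 1, hence Accepted. [rating: 2, price: 1, status: used] — price = 1, rating = 2, hence Accepted.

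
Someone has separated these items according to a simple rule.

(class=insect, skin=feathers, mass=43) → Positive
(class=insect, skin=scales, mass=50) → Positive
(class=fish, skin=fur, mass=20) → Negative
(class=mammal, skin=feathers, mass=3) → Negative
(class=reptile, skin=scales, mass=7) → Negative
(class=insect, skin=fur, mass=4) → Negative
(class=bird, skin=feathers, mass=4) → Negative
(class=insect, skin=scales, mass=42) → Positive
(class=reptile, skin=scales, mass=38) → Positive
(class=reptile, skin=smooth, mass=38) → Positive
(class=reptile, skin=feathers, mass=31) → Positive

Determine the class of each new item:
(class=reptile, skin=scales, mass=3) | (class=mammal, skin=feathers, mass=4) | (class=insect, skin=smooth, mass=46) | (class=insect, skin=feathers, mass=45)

The classifier is using: mass ≥ 31.
(class=reptile, skin=scales, mass=3): mass = 3 — doesn't qualify, so Negative.
(class=mammal, skin=feathers, mass=4): mass = 4 — doesn't qualify, so Negative.
(class=insect, skin=smooth, mass=46): mass = 46 — matches, so Positive.
(class=insect, skin=feathers, mass=45): mass = 45 — matches, so Positive.

Negative, Negative, Positive, Positive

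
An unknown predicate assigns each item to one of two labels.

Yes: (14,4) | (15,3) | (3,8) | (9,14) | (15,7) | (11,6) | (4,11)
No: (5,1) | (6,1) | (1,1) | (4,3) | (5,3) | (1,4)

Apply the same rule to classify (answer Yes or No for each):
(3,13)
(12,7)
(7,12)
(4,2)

Yes, Yes, Yes, No

The classifier is using: sum ≥ 11.
(3,13): 3+13 = 16, satisfies this → Yes. (12,7): 12+7 = 19, satisfies this → Yes. (7,12): 7+12 = 19, satisfies this → Yes. (4,2): 4+2 = 6, doesn't qualify → No.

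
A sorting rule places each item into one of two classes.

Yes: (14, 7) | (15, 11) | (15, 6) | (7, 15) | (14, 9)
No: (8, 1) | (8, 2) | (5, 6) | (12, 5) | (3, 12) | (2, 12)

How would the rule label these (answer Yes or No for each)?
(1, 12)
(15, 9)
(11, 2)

The common property of the 'Yes' items is: sum ≥ 21. No 'No' item has it.
(1, 12) → 1+12 = 13 → No.
(15, 9) → 15+9 = 24 → Yes.
(11, 2) → 11+2 = 13 → No.

No, Yes, No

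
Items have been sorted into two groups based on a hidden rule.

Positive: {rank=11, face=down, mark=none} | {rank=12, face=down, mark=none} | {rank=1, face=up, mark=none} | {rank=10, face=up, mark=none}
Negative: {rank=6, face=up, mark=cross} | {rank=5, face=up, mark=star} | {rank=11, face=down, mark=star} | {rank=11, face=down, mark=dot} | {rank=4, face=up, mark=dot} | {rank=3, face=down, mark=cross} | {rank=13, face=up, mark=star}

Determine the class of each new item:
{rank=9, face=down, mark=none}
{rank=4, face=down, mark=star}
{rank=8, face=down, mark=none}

Looking at the examples, the only property every 'Positive' case has and every 'Negative' case lacks is: mark is none.

Positive, Negative, Positive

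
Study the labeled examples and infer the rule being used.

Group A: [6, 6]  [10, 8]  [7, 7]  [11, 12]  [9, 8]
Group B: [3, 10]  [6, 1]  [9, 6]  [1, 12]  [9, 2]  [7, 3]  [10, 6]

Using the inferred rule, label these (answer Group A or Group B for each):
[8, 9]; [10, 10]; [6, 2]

Group A, Group A, Group B

The simplest hypothesis consistent with all the labels is: |first − second| ≤ 2.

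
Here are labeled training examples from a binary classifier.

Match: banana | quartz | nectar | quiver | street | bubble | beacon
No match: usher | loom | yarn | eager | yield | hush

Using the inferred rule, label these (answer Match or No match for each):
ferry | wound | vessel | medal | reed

No match, No match, Match, No match, No match

A rule that fits every label: length 6 — true of each 'Match' example, false of each 'No match' one.
No match: ferry, since length 5. No match: wound, since length 5. Match: vessel, since length 6. No match: medal, since length 5. No match: reed, since length 4.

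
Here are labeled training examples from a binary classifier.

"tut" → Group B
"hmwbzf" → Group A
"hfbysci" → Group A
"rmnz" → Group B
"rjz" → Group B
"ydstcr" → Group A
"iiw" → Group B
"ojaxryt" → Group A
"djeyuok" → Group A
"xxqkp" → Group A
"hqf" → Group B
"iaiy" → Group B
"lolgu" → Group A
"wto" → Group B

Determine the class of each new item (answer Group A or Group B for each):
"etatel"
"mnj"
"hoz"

All 'Group A' examples share one property — length ≥ 5 — and every 'Group B' example lacks it.
Group A: "etatel", since length 6. Group B: "mnj", since length 3. Group B: "hoz", since length 3.

Group A, Group B, Group B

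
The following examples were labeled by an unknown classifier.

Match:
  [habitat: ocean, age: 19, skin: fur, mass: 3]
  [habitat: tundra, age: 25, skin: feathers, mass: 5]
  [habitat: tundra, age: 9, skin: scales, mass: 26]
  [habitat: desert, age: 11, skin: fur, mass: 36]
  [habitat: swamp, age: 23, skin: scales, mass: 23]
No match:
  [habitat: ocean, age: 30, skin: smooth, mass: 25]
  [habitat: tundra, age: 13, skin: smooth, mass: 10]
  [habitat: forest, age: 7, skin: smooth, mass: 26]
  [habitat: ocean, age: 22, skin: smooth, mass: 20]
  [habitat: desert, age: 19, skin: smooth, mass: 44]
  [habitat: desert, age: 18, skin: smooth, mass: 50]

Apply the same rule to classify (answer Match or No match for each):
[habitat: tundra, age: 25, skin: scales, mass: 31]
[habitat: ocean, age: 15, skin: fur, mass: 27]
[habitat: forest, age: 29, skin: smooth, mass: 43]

'Match' ⟺ skin is not smooth.

Match, Match, No match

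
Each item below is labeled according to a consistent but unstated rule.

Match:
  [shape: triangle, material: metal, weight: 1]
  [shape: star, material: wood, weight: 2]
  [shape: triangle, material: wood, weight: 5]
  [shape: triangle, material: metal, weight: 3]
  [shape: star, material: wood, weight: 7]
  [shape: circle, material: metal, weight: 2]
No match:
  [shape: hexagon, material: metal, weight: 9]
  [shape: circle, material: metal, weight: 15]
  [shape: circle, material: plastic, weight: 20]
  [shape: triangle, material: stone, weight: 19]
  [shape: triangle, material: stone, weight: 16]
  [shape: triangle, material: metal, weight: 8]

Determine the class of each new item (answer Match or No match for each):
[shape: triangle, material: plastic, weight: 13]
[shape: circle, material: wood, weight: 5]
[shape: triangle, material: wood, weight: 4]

The distinguishing property — weight ≤ 7 — holds for all the 'Match' cases and none of the 'No match' cases.
[shape: triangle, material: plastic, weight: 13] — weight = 13, hence No match. [shape: circle, material: wood, weight: 5] — weight = 5, hence Match. [shape: triangle, material: wood, weight: 4] — weight = 4, hence Match.

No match, Match, Match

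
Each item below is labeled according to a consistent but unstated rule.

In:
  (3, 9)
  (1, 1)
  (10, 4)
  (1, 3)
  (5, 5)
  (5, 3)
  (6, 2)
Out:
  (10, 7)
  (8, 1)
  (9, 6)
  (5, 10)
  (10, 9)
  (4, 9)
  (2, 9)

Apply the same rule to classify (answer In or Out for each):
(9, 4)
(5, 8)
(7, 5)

Every 'In' example satisfies: sum is even. None of the 'Out' examples do.

Out, Out, In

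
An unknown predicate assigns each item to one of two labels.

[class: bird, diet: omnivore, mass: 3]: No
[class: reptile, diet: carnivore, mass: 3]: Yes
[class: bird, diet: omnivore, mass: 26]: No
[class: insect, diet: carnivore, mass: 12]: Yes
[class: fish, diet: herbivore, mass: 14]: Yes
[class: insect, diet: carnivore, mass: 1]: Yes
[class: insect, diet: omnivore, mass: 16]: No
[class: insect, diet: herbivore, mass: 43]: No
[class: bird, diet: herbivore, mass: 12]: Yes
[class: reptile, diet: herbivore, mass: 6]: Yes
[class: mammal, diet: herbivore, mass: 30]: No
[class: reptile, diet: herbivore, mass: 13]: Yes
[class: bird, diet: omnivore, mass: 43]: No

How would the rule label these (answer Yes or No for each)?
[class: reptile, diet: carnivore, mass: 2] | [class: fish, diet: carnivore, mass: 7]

A rule that fits every label: diet is not omnivore AND mass ≤ 14 — true of each 'Yes' example, false of each 'No' one.

Yes, Yes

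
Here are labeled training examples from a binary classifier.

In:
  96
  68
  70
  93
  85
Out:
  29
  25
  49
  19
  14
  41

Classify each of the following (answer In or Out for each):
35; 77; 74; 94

Out, In, In, In

Rule: at least 68. This holds for each 'In' example and fails for each 'Out' one.
35: Out (35 < 68). 77: In (77 ≥ 68). 74: In (74 ≥ 68). 94: In (94 ≥ 68).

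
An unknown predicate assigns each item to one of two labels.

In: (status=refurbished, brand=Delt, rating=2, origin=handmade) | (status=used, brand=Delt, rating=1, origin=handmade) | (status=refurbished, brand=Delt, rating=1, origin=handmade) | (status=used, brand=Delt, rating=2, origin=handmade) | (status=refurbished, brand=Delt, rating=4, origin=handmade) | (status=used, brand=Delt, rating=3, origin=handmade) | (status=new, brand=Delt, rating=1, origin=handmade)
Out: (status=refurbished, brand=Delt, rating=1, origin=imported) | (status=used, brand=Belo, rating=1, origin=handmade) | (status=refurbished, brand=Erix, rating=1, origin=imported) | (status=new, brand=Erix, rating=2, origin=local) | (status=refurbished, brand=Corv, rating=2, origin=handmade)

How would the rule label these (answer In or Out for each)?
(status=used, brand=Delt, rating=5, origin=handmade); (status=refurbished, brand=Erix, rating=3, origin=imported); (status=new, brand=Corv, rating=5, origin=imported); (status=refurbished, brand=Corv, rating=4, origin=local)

In, Out, Out, Out

The rule appears to be: origin is handmade AND brand is Delt.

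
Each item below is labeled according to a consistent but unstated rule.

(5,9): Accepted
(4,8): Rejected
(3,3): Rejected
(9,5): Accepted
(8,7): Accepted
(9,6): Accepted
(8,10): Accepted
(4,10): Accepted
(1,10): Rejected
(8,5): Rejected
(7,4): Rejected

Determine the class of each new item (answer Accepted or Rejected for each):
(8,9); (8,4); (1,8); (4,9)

'Accepted' ⟺ sum ≥ 14.
(8,9): Accepted (8+9 = 17). (8,4): Rejected (8+4 = 12). (1,8): Rejected (1+8 = 9). (4,9): Rejected (4+9 = 13).

Accepted, Rejected, Rejected, Rejected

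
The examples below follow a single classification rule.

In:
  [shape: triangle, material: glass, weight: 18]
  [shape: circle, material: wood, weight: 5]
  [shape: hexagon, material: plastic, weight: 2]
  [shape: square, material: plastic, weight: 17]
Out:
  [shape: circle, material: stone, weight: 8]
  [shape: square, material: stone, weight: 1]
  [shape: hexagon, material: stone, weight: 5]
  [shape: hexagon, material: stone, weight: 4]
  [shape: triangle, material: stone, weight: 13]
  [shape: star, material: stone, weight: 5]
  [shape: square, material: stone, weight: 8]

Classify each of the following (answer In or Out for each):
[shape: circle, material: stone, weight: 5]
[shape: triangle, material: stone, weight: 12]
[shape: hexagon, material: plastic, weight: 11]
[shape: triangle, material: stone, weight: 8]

The classifier is using: material is not stone.
[shape: circle, material: stone, weight: 5] — material is stone, hence Out.
[shape: triangle, material: stone, weight: 12] — material is stone, hence Out.
[shape: hexagon, material: plastic, weight: 11] — material is plastic, hence In.
[shape: triangle, material: stone, weight: 8] — material is stone, hence Out.

Out, Out, In, Out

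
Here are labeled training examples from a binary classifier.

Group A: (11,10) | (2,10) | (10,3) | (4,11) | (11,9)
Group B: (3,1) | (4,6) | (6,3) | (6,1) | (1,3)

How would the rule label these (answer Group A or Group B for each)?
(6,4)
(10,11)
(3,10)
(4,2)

The simplest hypothesis consistent with all the labels is: sum ≥ 12.
(6,4): 6+4 = 10, doesn't qualify → Group B. (10,11): 10+11 = 21, has this property → Group A. (3,10): 3+10 = 13, has this property → Group A. (4,2): 4+2 = 6, doesn't qualify → Group B.

Group B, Group A, Group A, Group B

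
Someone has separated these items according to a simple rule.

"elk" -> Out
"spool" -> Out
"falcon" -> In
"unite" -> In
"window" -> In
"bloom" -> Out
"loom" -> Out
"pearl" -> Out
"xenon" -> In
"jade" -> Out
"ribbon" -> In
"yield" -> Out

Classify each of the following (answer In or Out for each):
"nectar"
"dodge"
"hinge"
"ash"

The common property of the 'In' items is: contains 'n'. No 'Out' item has it.
"nectar" → has 'n' → In. "dodge" → no 'n' → Out. "hinge" → has 'n' → In. "ash" → no 'n' → Out.

In, Out, In, Out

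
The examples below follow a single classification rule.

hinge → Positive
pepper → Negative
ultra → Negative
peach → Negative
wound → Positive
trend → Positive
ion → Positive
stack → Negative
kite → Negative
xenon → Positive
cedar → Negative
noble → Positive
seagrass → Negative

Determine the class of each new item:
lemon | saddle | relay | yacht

Positive, Negative, Negative, Negative

Checking candidate rules against both groups, what survives is: contains 'n'.
lemon → has 'n' → Positive. saddle → no 'n' → Negative. relay → no 'n' → Negative. yacht → no 'n' → Negative.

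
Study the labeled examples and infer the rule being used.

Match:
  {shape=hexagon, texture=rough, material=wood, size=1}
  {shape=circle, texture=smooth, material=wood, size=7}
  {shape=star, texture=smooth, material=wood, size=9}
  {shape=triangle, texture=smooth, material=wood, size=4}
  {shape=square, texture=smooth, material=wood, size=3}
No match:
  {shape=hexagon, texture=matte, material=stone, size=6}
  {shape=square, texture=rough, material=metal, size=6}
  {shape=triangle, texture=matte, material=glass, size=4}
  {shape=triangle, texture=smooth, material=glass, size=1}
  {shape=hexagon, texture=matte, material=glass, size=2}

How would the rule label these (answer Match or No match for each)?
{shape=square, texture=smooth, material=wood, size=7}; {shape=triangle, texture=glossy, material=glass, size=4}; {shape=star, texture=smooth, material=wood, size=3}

The classifier is using: material is wood.
{shape=square, texture=smooth, material=wood, size=7}: material is wood — matches, so Match. {shape=triangle, texture=glossy, material=glass, size=4}: material is glass — does not satisfy this, so No match. {shape=star, texture=smooth, material=wood, size=3}: material is wood — matches, so Match.

Match, No match, Match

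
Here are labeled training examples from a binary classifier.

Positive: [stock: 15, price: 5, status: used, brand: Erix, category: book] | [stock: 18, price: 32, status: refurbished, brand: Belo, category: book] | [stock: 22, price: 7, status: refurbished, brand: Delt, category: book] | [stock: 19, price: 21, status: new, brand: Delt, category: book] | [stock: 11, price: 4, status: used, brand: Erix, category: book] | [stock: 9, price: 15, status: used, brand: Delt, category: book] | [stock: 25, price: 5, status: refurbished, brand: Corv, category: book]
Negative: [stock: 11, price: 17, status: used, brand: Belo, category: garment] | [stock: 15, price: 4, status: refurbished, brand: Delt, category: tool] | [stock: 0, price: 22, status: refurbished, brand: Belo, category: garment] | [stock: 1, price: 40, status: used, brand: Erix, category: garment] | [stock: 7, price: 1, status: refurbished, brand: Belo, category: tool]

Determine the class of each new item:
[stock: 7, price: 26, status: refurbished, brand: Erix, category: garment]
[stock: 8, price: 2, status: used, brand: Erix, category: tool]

Negative, Negative

All 'Positive' examples share one property — category is book — and every 'Negative' example lacks it.
[stock: 7, price: 26, status: refurbished, brand: Erix, category: garment] → category is garment → Negative.
[stock: 8, price: 2, status: used, brand: Erix, category: tool] → category is tool → Negative.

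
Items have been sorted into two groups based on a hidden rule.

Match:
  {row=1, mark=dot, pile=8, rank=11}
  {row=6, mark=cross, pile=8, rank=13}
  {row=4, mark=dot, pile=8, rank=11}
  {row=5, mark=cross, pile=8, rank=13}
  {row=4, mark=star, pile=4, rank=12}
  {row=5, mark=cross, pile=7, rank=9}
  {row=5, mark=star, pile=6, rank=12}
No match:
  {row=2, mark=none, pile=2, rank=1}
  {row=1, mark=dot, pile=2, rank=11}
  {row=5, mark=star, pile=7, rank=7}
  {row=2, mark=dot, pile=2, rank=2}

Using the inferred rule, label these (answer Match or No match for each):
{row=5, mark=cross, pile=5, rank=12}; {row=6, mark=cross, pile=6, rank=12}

The simplest hypothesis consistent with all the labels is: rank ≥ 9 AND pile ≥ 4.
{row=5, mark=cross, pile=5, rank=12}: rank = 12, pile = 5, passes → Match. {row=6, mark=cross, pile=6, rank=12}: rank = 12, pile = 6, passes → Match.

Match, Match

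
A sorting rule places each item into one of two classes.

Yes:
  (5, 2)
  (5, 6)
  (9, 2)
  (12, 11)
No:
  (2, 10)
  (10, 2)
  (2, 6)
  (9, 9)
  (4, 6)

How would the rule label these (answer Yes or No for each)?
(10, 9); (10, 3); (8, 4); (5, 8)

Yes, Yes, No, Yes

The pattern is that an item is 'Yes' exactly when: sum is odd.
(10, 9): Yes (10+9 = 19). (10, 3): Yes (10+3 = 13). (8, 4): No (8+4 = 12). (5, 8): Yes (5+8 = 13).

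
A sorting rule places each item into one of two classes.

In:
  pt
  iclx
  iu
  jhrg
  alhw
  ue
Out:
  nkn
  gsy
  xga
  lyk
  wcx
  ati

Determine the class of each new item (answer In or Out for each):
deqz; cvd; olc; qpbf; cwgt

In, Out, Out, In, In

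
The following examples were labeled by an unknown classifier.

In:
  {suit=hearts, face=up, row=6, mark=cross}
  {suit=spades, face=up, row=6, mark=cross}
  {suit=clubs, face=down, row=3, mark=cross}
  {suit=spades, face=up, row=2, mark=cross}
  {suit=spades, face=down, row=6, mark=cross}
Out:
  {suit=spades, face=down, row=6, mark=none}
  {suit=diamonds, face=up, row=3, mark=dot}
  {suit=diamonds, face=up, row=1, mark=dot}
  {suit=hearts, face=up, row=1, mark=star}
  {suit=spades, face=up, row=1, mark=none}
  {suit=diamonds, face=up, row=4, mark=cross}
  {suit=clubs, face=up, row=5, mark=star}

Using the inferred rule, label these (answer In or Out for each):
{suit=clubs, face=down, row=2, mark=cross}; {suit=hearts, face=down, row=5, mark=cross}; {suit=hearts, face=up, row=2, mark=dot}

One predicate separates the groups cleanly: mark is cross AND row ≠ 4.

In, In, Out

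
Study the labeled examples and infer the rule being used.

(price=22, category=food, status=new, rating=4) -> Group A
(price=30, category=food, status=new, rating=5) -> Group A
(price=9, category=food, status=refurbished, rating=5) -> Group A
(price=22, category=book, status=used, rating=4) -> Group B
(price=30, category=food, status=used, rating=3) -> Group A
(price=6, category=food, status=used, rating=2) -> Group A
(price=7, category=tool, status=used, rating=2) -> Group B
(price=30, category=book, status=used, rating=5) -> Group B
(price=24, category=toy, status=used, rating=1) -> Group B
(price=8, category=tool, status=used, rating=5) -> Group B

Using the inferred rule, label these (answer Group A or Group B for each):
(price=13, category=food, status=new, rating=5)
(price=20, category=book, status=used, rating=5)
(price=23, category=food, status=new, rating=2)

Group A, Group B, Group A

The pattern is that an item is 'Group A' exactly when: category is food.
(price=13, category=food, status=new, rating=5) → category is food → Group A.
(price=20, category=book, status=used, rating=5) → category is book → Group B.
(price=23, category=food, status=new, rating=2) → category is food → Group A.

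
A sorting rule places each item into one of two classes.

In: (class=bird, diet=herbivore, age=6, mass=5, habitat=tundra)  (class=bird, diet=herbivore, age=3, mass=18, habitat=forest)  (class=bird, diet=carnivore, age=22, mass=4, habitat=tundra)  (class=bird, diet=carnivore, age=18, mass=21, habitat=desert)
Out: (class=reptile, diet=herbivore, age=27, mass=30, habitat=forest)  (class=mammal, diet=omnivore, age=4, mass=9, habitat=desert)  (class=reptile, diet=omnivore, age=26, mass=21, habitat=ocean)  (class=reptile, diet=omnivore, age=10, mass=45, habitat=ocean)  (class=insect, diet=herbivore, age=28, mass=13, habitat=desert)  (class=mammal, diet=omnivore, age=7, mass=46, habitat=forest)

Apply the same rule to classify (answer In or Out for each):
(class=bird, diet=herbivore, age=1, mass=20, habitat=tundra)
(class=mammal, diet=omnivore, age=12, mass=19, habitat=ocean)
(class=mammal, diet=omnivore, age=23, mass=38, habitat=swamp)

The simplest hypothesis consistent with all the labels is: class is bird.

In, Out, Out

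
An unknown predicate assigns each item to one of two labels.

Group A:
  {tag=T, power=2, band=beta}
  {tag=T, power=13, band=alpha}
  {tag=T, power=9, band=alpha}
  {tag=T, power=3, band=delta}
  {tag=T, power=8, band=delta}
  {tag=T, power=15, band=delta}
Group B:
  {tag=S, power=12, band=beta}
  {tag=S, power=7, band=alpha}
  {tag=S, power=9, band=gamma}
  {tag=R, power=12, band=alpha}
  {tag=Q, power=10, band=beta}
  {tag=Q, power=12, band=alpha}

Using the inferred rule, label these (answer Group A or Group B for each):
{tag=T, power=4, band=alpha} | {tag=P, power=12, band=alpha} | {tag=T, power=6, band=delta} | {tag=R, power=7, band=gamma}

Group A, Group B, Group A, Group B

Rule: tag is T. This holds for each 'Group A' example and fails for each 'Group B' one.
{tag=T, power=4, band=alpha} — tag is T, hence Group A. {tag=P, power=12, band=alpha} — tag is P, hence Group B. {tag=T, power=6, band=delta} — tag is T, hence Group A. {tag=R, power=7, band=gamma} — tag is R, hence Group B.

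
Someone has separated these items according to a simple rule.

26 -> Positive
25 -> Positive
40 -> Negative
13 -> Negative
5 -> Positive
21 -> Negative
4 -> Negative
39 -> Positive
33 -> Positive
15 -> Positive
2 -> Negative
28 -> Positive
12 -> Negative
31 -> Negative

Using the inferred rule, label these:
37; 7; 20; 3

Positive, Positive, Negative, Negative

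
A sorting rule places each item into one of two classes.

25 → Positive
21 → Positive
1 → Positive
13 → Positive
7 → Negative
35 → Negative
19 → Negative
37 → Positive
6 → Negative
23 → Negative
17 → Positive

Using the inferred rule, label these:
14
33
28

Comparing the two groups points to one rule — ≡ 1 (mod 4).
14: 14 mod 4 = 2, does not pass → Negative.
33: 33 mod 4 = 1, has this property → Positive.
28: 28 mod 4 = 0, does not pass → Negative.

Negative, Positive, Negative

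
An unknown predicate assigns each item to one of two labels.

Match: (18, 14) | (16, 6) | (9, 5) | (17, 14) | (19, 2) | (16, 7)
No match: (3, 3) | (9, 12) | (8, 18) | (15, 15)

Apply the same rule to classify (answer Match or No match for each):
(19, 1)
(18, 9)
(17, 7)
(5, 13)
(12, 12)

Match, Match, Match, No match, No match

Looking at the examples, the only property every 'Match' case has and every 'No match' case lacks is: first > second.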